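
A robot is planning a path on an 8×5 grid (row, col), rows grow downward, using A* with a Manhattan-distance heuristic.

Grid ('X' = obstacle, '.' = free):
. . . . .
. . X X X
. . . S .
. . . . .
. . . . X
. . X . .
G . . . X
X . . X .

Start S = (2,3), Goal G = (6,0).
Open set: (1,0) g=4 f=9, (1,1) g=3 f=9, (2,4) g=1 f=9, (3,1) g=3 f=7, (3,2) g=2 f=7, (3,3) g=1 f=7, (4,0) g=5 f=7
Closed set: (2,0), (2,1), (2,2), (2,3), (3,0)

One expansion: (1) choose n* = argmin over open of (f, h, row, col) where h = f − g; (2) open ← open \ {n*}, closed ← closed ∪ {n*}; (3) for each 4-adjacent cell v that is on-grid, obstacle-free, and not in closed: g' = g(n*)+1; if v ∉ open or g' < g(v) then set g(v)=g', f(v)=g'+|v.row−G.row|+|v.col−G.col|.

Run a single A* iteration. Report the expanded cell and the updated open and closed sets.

step 1: expand (4,0) (f=7, h=2) → closed; open now [(1,0) g=4 f=9, (1,1) g=3 f=9, (2,4) g=1 f=9, (3,1) g=3 f=7, (3,2) g=2 f=7, (3,3) g=1 f=7, (4,1) g=6 f=9, (5,0) g=6 f=7]

expanded=(4,0); open=[(1,0) g=4 f=9, (1,1) g=3 f=9, (2,4) g=1 f=9, (3,1) g=3 f=7, (3,2) g=2 f=7, (3,3) g=1 f=7, (4,1) g=6 f=9, (5,0) g=6 f=7]; closed=[(2,0), (2,1), (2,2), (2,3), (3,0), (4,0)]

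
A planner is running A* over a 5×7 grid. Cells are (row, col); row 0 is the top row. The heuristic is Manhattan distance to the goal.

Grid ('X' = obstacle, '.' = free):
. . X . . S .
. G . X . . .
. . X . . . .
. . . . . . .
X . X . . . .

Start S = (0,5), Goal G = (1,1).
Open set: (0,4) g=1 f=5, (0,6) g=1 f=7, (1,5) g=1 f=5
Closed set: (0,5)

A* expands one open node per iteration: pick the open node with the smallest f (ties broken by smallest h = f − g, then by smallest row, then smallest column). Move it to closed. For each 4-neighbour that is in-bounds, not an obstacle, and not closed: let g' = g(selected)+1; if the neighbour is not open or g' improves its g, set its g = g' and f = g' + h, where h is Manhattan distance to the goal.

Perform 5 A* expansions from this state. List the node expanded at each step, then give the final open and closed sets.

order=[(0,4) → (0,3) → (1,4) → (1,5) → (2,4)]; open=[(0,6) g=1 f=7, (1,6) g=2 f=7, (2,3) g=4 f=7, (2,5) g=2 f=7, (3,4) g=4 f=9]; closed=[(0,3), (0,4), (0,5), (1,4), (1,5), (2,4)]

step 1: expand (0,4) (f=5, h=4) → closed; open now [(0,3) g=2 f=5, (0,6) g=1 f=7, (1,4) g=2 f=5, (1,5) g=1 f=5]
step 2: expand (0,3) (f=5, h=3) → closed; open now [(0,6) g=1 f=7, (1,4) g=2 f=5, (1,5) g=1 f=5]
step 3: expand (1,4) (f=5, h=3) → closed; open now [(0,6) g=1 f=7, (1,5) g=1 f=5, (2,4) g=3 f=7]
step 4: expand (1,5) (f=5, h=4) → closed; open now [(0,6) g=1 f=7, (1,6) g=2 f=7, (2,4) g=3 f=7, (2,5) g=2 f=7]
step 5: expand (2,4) (f=7, h=4) → closed; open now [(0,6) g=1 f=7, (1,6) g=2 f=7, (2,3) g=4 f=7, (2,5) g=2 f=7, (3,4) g=4 f=9]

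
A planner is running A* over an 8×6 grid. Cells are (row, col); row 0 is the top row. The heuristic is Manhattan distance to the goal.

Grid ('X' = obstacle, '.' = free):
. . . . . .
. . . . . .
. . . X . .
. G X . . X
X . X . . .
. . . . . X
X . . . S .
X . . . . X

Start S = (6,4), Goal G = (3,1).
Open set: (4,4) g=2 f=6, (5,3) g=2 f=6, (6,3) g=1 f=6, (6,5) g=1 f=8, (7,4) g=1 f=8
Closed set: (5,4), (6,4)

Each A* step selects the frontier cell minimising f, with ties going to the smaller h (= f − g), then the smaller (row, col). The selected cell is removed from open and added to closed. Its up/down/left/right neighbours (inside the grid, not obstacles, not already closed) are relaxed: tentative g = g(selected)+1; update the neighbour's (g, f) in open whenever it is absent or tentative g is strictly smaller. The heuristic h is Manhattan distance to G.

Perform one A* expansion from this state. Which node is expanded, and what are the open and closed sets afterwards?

step 1: expand (4,4) (f=6, h=4) → closed; open now [(3,4) g=3 f=6, (4,3) g=3 f=6, (4,5) g=3 f=8, (5,3) g=2 f=6, (6,3) g=1 f=6, (6,5) g=1 f=8, (7,4) g=1 f=8]

expanded=(4,4); open=[(3,4) g=3 f=6, (4,3) g=3 f=6, (4,5) g=3 f=8, (5,3) g=2 f=6, (6,3) g=1 f=6, (6,5) g=1 f=8, (7,4) g=1 f=8]; closed=[(4,4), (5,4), (6,4)]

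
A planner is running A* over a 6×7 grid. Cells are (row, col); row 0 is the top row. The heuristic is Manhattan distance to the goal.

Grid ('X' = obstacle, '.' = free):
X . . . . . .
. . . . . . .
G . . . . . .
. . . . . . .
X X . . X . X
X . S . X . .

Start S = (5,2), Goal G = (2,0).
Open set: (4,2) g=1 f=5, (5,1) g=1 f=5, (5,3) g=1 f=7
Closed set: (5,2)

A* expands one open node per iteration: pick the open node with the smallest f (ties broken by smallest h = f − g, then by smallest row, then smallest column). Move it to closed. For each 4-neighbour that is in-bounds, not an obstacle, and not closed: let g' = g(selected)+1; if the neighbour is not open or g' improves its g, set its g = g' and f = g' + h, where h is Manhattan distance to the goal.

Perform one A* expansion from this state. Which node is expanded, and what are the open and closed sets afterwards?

step 1: expand (4,2) (f=5, h=4) → closed; open now [(3,2) g=2 f=5, (4,3) g=2 f=7, (5,1) g=1 f=5, (5,3) g=1 f=7]

expanded=(4,2); open=[(3,2) g=2 f=5, (4,3) g=2 f=7, (5,1) g=1 f=5, (5,3) g=1 f=7]; closed=[(4,2), (5,2)]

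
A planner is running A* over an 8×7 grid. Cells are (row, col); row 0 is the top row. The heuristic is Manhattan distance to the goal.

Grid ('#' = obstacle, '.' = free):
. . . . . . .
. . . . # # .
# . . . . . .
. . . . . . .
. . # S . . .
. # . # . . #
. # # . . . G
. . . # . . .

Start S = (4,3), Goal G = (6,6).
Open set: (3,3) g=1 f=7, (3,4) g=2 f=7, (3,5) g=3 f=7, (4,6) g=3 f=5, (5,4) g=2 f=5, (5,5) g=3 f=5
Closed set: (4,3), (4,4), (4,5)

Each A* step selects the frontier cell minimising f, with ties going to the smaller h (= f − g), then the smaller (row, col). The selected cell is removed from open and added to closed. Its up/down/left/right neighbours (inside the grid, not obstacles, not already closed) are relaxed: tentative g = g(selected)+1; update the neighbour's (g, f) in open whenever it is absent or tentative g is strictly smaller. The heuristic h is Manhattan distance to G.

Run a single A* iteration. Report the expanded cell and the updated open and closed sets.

step 1: expand (4,6) (f=5, h=2) → closed; open now [(3,3) g=1 f=7, (3,4) g=2 f=7, (3,5) g=3 f=7, (3,6) g=4 f=7, (5,4) g=2 f=5, (5,5) g=3 f=5]

expanded=(4,6); open=[(3,3) g=1 f=7, (3,4) g=2 f=7, (3,5) g=3 f=7, (3,6) g=4 f=7, (5,4) g=2 f=5, (5,5) g=3 f=5]; closed=[(4,3), (4,4), (4,5), (4,6)]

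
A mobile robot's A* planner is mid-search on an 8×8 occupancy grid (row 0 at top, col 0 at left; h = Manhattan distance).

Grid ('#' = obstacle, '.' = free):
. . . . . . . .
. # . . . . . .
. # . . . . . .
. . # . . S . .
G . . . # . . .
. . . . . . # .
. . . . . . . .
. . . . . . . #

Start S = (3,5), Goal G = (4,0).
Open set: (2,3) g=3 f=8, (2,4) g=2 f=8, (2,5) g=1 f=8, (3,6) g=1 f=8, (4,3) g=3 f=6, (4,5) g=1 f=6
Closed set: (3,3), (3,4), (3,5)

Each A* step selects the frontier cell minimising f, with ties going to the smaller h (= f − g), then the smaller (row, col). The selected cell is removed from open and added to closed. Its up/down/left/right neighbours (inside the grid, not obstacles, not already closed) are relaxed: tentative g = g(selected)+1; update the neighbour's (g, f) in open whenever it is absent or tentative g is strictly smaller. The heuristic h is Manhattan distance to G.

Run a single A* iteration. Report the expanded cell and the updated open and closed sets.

step 1: expand (4,3) (f=6, h=3) → closed; open now [(2,3) g=3 f=8, (2,4) g=2 f=8, (2,5) g=1 f=8, (3,6) g=1 f=8, (4,2) g=4 f=6, (4,5) g=1 f=6, (5,3) g=4 f=8]

expanded=(4,3); open=[(2,3) g=3 f=8, (2,4) g=2 f=8, (2,5) g=1 f=8, (3,6) g=1 f=8, (4,2) g=4 f=6, (4,5) g=1 f=6, (5,3) g=4 f=8]; closed=[(3,3), (3,4), (3,5), (4,3)]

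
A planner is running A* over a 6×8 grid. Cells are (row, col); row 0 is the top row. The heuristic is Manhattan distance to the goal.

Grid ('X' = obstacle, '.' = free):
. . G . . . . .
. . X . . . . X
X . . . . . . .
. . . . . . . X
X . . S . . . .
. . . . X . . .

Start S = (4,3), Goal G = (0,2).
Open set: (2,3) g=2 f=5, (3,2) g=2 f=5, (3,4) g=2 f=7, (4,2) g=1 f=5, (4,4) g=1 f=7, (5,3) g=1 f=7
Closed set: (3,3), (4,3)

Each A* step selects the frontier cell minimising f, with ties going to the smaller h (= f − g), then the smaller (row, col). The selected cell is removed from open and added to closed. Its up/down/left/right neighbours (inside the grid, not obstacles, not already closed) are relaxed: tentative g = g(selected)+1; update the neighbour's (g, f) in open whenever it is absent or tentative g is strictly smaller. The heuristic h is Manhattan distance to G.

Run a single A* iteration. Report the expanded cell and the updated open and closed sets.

expanded=(2,3); open=[(1,3) g=3 f=5, (2,2) g=3 f=5, (2,4) g=3 f=7, (3,2) g=2 f=5, (3,4) g=2 f=7, (4,2) g=1 f=5, (4,4) g=1 f=7, (5,3) g=1 f=7]; closed=[(2,3), (3,3), (4,3)]

step 1: expand (2,3) (f=5, h=3) → closed; open now [(1,3) g=3 f=5, (2,2) g=3 f=5, (2,4) g=3 f=7, (3,2) g=2 f=5, (3,4) g=2 f=7, (4,2) g=1 f=5, (4,4) g=1 f=7, (5,3) g=1 f=7]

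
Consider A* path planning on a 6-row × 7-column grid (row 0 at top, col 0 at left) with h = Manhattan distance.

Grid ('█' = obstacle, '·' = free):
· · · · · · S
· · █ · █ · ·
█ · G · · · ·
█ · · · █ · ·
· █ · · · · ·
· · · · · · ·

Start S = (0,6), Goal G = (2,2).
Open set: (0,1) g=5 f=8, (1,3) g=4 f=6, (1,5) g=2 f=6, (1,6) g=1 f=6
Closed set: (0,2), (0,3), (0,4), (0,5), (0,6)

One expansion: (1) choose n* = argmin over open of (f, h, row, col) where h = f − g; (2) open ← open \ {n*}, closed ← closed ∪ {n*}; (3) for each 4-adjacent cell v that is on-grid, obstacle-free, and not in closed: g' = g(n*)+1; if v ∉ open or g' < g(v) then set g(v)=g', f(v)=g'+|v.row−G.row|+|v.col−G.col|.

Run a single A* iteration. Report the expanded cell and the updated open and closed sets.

expanded=(1,3); open=[(0,1) g=5 f=8, (1,5) g=2 f=6, (1,6) g=1 f=6, (2,3) g=5 f=6]; closed=[(0,2), (0,3), (0,4), (0,5), (0,6), (1,3)]

step 1: expand (1,3) (f=6, h=2) → closed; open now [(0,1) g=5 f=8, (1,5) g=2 f=6, (1,6) g=1 f=6, (2,3) g=5 f=6]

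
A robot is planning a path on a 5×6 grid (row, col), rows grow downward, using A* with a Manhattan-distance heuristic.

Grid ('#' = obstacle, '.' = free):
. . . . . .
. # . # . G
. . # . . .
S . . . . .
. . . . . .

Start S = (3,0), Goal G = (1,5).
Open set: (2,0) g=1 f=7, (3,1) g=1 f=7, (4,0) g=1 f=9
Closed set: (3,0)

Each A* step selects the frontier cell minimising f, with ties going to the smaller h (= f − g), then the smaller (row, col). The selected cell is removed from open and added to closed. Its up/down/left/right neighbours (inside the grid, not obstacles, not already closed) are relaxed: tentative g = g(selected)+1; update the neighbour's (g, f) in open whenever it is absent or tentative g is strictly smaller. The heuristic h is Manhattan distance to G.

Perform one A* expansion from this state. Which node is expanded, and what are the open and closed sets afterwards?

expanded=(2,0); open=[(1,0) g=2 f=7, (2,1) g=2 f=7, (3,1) g=1 f=7, (4,0) g=1 f=9]; closed=[(2,0), (3,0)]

step 1: expand (2,0) (f=7, h=6) → closed; open now [(1,0) g=2 f=7, (2,1) g=2 f=7, (3,1) g=1 f=7, (4,0) g=1 f=9]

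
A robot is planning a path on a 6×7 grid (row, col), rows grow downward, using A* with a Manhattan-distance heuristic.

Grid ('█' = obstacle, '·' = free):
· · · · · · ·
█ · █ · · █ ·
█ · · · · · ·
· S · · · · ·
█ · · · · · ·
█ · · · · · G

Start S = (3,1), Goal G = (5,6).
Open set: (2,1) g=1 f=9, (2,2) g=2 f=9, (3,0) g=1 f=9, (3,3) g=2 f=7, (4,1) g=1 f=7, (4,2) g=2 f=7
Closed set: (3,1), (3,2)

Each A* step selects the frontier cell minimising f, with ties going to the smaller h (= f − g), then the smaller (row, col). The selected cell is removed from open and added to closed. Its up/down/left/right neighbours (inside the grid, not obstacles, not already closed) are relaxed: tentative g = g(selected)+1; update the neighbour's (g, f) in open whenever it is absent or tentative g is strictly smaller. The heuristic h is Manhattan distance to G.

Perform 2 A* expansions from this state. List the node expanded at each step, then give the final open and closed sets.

step 1: expand (3,3) (f=7, h=5) → closed; open now [(2,1) g=1 f=9, (2,2) g=2 f=9, (2,3) g=3 f=9, (3,0) g=1 f=9, (3,4) g=3 f=7, (4,1) g=1 f=7, (4,2) g=2 f=7, (4,3) g=3 f=7]
step 2: expand (3,4) (f=7, h=4) → closed; open now [(2,1) g=1 f=9, (2,2) g=2 f=9, (2,3) g=3 f=9, (2,4) g=4 f=9, (3,0) g=1 f=9, (3,5) g=4 f=7, (4,1) g=1 f=7, (4,2) g=2 f=7, (4,3) g=3 f=7, (4,4) g=4 f=7]

order=[(3,3) → (3,4)]; open=[(2,1) g=1 f=9, (2,2) g=2 f=9, (2,3) g=3 f=9, (2,4) g=4 f=9, (3,0) g=1 f=9, (3,5) g=4 f=7, (4,1) g=1 f=7, (4,2) g=2 f=7, (4,3) g=3 f=7, (4,4) g=4 f=7]; closed=[(3,1), (3,2), (3,3), (3,4)]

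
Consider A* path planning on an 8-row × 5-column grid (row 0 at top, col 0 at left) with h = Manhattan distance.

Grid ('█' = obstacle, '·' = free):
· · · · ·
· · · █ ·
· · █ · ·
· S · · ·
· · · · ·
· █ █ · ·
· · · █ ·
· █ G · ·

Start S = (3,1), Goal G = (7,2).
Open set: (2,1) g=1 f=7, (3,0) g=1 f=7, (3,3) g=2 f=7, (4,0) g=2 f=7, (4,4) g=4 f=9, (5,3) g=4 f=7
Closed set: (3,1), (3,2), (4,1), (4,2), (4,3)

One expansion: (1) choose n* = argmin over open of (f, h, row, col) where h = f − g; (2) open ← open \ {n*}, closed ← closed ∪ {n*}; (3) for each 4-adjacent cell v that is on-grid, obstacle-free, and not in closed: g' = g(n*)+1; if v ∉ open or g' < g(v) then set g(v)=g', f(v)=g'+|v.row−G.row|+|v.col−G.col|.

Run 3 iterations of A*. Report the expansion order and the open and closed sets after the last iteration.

order=[(5,3) → (3,3) → (4,0)]; open=[(2,1) g=1 f=7, (2,3) g=3 f=9, (3,0) g=1 f=7, (3,4) g=3 f=9, (4,4) g=4 f=9, (5,0) g=3 f=7, (5,4) g=5 f=9]; closed=[(3,1), (3,2), (3,3), (4,0), (4,1), (4,2), (4,3), (5,3)]

step 1: expand (5,3) (f=7, h=3) → closed; open now [(2,1) g=1 f=7, (3,0) g=1 f=7, (3,3) g=2 f=7, (4,0) g=2 f=7, (4,4) g=4 f=9, (5,4) g=5 f=9]
step 2: expand (3,3) (f=7, h=5) → closed; open now [(2,1) g=1 f=7, (2,3) g=3 f=9, (3,0) g=1 f=7, (3,4) g=3 f=9, (4,0) g=2 f=7, (4,4) g=4 f=9, (5,4) g=5 f=9]
step 3: expand (4,0) (f=7, h=5) → closed; open now [(2,1) g=1 f=7, (2,3) g=3 f=9, (3,0) g=1 f=7, (3,4) g=3 f=9, (4,4) g=4 f=9, (5,0) g=3 f=7, (5,4) g=5 f=9]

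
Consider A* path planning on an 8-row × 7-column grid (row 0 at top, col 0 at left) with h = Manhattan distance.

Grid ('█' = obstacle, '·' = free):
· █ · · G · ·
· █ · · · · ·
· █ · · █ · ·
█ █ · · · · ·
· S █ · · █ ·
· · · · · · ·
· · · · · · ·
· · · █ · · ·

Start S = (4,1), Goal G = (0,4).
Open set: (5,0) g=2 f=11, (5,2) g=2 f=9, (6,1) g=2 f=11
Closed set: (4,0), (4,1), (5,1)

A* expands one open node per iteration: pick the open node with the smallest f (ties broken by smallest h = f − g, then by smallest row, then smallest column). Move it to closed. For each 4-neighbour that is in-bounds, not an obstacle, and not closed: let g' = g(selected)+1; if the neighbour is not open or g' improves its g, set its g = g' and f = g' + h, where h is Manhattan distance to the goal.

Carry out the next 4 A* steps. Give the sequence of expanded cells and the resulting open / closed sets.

order=[(5,2) → (5,3) → (4,3) → (3,3)]; open=[(2,3) g=6 f=9, (3,2) g=6 f=11, (3,4) g=6 f=9, (4,4) g=5 f=9, (5,0) g=2 f=11, (5,4) g=4 f=9, (6,1) g=2 f=11, (6,2) g=3 f=11, (6,3) g=4 f=11]; closed=[(3,3), (4,0), (4,1), (4,3), (5,1), (5,2), (5,3)]

step 1: expand (5,2) (f=9, h=7) → closed; open now [(5,0) g=2 f=11, (5,3) g=3 f=9, (6,1) g=2 f=11, (6,2) g=3 f=11]
step 2: expand (5,3) (f=9, h=6) → closed; open now [(4,3) g=4 f=9, (5,0) g=2 f=11, (5,4) g=4 f=9, (6,1) g=2 f=11, (6,2) g=3 f=11, (6,3) g=4 f=11]
step 3: expand (4,3) (f=9, h=5) → closed; open now [(3,3) g=5 f=9, (4,4) g=5 f=9, (5,0) g=2 f=11, (5,4) g=4 f=9, (6,1) g=2 f=11, (6,2) g=3 f=11, (6,3) g=4 f=11]
step 4: expand (3,3) (f=9, h=4) → closed; open now [(2,3) g=6 f=9, (3,2) g=6 f=11, (3,4) g=6 f=9, (4,4) g=5 f=9, (5,0) g=2 f=11, (5,4) g=4 f=9, (6,1) g=2 f=11, (6,2) g=3 f=11, (6,3) g=4 f=11]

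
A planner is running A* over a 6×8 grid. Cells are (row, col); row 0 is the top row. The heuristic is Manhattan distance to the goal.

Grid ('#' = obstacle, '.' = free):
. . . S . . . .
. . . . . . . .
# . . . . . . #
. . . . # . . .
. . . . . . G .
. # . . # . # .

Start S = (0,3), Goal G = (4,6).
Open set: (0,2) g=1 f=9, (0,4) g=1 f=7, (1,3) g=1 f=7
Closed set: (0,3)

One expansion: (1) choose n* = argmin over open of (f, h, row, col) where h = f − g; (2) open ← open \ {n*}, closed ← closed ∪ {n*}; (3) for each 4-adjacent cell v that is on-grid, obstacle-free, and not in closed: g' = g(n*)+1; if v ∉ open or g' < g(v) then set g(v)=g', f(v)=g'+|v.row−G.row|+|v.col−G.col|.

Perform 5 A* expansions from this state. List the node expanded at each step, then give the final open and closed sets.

step 1: expand (0,4) (f=7, h=6) → closed; open now [(0,2) g=1 f=9, (0,5) g=2 f=7, (1,3) g=1 f=7, (1,4) g=2 f=7]
step 2: expand (0,5) (f=7, h=5) → closed; open now [(0,2) g=1 f=9, (0,6) g=3 f=7, (1,3) g=1 f=7, (1,4) g=2 f=7, (1,5) g=3 f=7]
step 3: expand (0,6) (f=7, h=4) → closed; open now [(0,2) g=1 f=9, (0,7) g=4 f=9, (1,3) g=1 f=7, (1,4) g=2 f=7, (1,5) g=3 f=7, (1,6) g=4 f=7]
step 4: expand (1,6) (f=7, h=3) → closed; open now [(0,2) g=1 f=9, (0,7) g=4 f=9, (1,3) g=1 f=7, (1,4) g=2 f=7, (1,5) g=3 f=7, (1,7) g=5 f=9, (2,6) g=5 f=7]
step 5: expand (2,6) (f=7, h=2) → closed; open now [(0,2) g=1 f=9, (0,7) g=4 f=9, (1,3) g=1 f=7, (1,4) g=2 f=7, (1,5) g=3 f=7, (1,7) g=5 f=9, (2,5) g=6 f=9, (3,6) g=6 f=7]

order=[(0,4) → (0,5) → (0,6) → (1,6) → (2,6)]; open=[(0,2) g=1 f=9, (0,7) g=4 f=9, (1,3) g=1 f=7, (1,4) g=2 f=7, (1,5) g=3 f=7, (1,7) g=5 f=9, (2,5) g=6 f=9, (3,6) g=6 f=7]; closed=[(0,3), (0,4), (0,5), (0,6), (1,6), (2,6)]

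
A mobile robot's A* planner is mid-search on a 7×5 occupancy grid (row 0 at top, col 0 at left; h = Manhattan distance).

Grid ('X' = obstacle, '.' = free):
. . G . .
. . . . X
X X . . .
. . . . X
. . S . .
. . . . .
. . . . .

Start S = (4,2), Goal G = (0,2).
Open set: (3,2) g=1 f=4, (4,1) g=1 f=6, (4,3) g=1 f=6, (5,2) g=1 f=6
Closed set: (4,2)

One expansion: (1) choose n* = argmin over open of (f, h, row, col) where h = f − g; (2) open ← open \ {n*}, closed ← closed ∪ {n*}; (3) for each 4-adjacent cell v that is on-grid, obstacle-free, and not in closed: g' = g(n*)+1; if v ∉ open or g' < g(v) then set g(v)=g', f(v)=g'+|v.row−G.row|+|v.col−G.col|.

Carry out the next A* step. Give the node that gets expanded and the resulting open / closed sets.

expanded=(3,2); open=[(2,2) g=2 f=4, (3,1) g=2 f=6, (3,3) g=2 f=6, (4,1) g=1 f=6, (4,3) g=1 f=6, (5,2) g=1 f=6]; closed=[(3,2), (4,2)]

step 1: expand (3,2) (f=4, h=3) → closed; open now [(2,2) g=2 f=4, (3,1) g=2 f=6, (3,3) g=2 f=6, (4,1) g=1 f=6, (4,3) g=1 f=6, (5,2) g=1 f=6]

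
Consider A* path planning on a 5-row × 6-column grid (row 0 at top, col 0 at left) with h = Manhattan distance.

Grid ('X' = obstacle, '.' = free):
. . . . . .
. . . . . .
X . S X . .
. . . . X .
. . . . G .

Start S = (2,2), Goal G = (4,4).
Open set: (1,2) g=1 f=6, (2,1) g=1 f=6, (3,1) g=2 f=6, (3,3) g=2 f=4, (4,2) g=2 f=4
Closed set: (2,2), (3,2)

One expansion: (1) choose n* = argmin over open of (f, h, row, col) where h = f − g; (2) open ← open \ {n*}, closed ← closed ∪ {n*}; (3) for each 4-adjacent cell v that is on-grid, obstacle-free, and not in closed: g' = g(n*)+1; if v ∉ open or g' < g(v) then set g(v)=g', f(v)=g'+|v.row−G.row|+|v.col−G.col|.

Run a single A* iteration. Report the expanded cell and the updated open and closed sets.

step 1: expand (3,3) (f=4, h=2) → closed; open now [(1,2) g=1 f=6, (2,1) g=1 f=6, (3,1) g=2 f=6, (4,2) g=2 f=4, (4,3) g=3 f=4]

expanded=(3,3); open=[(1,2) g=1 f=6, (2,1) g=1 f=6, (3,1) g=2 f=6, (4,2) g=2 f=4, (4,3) g=3 f=4]; closed=[(2,2), (3,2), (3,3)]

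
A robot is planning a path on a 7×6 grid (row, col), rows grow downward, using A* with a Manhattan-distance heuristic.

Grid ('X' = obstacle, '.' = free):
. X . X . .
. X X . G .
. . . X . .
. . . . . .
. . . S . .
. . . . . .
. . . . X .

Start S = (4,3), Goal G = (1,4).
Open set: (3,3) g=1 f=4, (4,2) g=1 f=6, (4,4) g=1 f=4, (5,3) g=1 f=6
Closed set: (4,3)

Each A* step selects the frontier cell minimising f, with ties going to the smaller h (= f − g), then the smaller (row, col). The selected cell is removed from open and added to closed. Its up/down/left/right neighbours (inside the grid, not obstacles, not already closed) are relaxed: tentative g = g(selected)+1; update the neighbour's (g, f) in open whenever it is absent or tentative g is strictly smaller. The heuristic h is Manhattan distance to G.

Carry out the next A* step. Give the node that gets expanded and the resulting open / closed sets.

step 1: expand (3,3) (f=4, h=3) → closed; open now [(3,2) g=2 f=6, (3,4) g=2 f=4, (4,2) g=1 f=6, (4,4) g=1 f=4, (5,3) g=1 f=6]

expanded=(3,3); open=[(3,2) g=2 f=6, (3,4) g=2 f=4, (4,2) g=1 f=6, (4,4) g=1 f=4, (5,3) g=1 f=6]; closed=[(3,3), (4,3)]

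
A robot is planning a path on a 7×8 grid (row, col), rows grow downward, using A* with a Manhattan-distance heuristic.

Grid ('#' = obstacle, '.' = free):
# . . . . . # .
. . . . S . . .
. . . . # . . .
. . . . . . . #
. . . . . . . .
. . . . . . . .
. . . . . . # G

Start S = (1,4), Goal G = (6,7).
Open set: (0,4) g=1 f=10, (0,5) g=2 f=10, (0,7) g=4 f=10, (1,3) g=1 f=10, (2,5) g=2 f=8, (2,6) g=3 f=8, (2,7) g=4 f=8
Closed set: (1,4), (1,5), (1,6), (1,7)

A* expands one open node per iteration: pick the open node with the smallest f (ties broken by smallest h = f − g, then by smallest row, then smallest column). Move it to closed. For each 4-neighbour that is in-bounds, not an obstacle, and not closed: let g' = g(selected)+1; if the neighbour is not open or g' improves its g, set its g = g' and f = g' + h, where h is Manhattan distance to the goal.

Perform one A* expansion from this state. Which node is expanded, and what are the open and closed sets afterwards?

step 1: expand (2,7) (f=8, h=4) → closed; open now [(0,4) g=1 f=10, (0,5) g=2 f=10, (0,7) g=4 f=10, (1,3) g=1 f=10, (2,5) g=2 f=8, (2,6) g=3 f=8]

expanded=(2,7); open=[(0,4) g=1 f=10, (0,5) g=2 f=10, (0,7) g=4 f=10, (1,3) g=1 f=10, (2,5) g=2 f=8, (2,6) g=3 f=8]; closed=[(1,4), (1,5), (1,6), (1,7), (2,7)]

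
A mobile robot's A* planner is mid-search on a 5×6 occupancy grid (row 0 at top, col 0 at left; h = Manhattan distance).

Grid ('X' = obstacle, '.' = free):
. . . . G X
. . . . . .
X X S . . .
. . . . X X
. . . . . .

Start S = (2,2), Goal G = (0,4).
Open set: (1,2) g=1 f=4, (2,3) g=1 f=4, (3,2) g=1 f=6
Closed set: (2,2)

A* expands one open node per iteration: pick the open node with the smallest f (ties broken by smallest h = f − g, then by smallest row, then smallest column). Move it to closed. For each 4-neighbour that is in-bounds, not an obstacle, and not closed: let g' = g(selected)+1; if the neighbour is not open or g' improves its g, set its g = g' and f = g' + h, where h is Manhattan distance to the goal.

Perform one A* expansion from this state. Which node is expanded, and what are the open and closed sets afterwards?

step 1: expand (1,2) (f=4, h=3) → closed; open now [(0,2) g=2 f=4, (1,1) g=2 f=6, (1,3) g=2 f=4, (2,3) g=1 f=4, (3,2) g=1 f=6]

expanded=(1,2); open=[(0,2) g=2 f=4, (1,1) g=2 f=6, (1,3) g=2 f=4, (2,3) g=1 f=4, (3,2) g=1 f=6]; closed=[(1,2), (2,2)]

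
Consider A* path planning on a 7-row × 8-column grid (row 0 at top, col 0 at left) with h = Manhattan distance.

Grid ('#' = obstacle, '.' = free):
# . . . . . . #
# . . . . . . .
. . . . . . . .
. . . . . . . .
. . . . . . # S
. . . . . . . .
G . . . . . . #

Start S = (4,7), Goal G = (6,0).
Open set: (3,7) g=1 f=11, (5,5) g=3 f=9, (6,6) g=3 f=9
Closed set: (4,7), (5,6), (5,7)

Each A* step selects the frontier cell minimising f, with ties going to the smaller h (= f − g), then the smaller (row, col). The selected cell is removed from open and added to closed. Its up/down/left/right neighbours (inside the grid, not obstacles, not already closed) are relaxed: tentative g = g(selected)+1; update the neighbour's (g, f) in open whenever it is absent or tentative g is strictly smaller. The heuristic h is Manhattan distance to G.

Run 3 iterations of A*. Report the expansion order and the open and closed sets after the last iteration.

step 1: expand (5,5) (f=9, h=6) → closed; open now [(3,7) g=1 f=11, (4,5) g=4 f=11, (5,4) g=4 f=9, (6,5) g=4 f=9, (6,6) g=3 f=9]
step 2: expand (5,4) (f=9, h=5) → closed; open now [(3,7) g=1 f=11, (4,4) g=5 f=11, (4,5) g=4 f=11, (5,3) g=5 f=9, (6,4) g=5 f=9, (6,5) g=4 f=9, (6,6) g=3 f=9]
step 3: expand (5,3) (f=9, h=4) → closed; open now [(3,7) g=1 f=11, (4,3) g=6 f=11, (4,4) g=5 f=11, (4,5) g=4 f=11, (5,2) g=6 f=9, (6,3) g=6 f=9, (6,4) g=5 f=9, (6,5) g=4 f=9, (6,6) g=3 f=9]

order=[(5,5) → (5,4) → (5,3)]; open=[(3,7) g=1 f=11, (4,3) g=6 f=11, (4,4) g=5 f=11, (4,5) g=4 f=11, (5,2) g=6 f=9, (6,3) g=6 f=9, (6,4) g=5 f=9, (6,5) g=4 f=9, (6,6) g=3 f=9]; closed=[(4,7), (5,3), (5,4), (5,5), (5,6), (5,7)]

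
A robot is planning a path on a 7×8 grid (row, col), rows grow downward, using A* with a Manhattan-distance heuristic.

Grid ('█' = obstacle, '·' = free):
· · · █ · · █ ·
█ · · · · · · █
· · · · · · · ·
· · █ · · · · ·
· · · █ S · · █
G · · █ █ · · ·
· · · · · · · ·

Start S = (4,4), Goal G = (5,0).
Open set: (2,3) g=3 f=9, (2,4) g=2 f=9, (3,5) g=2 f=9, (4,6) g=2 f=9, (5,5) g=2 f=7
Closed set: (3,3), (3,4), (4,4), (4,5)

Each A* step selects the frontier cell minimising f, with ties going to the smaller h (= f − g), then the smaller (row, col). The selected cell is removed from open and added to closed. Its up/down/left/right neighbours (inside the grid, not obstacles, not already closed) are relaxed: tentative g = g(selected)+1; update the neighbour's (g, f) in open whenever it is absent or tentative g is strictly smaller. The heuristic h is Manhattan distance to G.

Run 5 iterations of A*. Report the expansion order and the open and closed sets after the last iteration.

step 1: expand (5,5) (f=7, h=5) → closed; open now [(2,3) g=3 f=9, (2,4) g=2 f=9, (3,5) g=2 f=9, (4,6) g=2 f=9, (5,6) g=3 f=9, (6,5) g=3 f=9]
step 2: expand (2,3) (f=9, h=6) → closed; open now [(1,3) g=4 f=11, (2,2) g=4 f=9, (2,4) g=2 f=9, (3,5) g=2 f=9, (4,6) g=2 f=9, (5,6) g=3 f=9, (6,5) g=3 f=9]
step 3: expand (2,2) (f=9, h=5) → closed; open now [(1,2) g=5 f=11, (1,3) g=4 f=11, (2,1) g=5 f=9, (2,4) g=2 f=9, (3,5) g=2 f=9, (4,6) g=2 f=9, (5,6) g=3 f=9, (6,5) g=3 f=9]
step 4: expand (2,1) (f=9, h=4) → closed; open now [(1,1) g=6 f=11, (1,2) g=5 f=11, (1,3) g=4 f=11, (2,0) g=6 f=9, (2,4) g=2 f=9, (3,1) g=6 f=9, (3,5) g=2 f=9, (4,6) g=2 f=9, (5,6) g=3 f=9, (6,5) g=3 f=9]
step 5: expand (2,0) (f=9, h=3) → closed; open now [(1,1) g=6 f=11, (1,2) g=5 f=11, (1,3) g=4 f=11, (2,4) g=2 f=9, (3,0) g=7 f=9, (3,1) g=6 f=9, (3,5) g=2 f=9, (4,6) g=2 f=9, (5,6) g=3 f=9, (6,5) g=3 f=9]

order=[(5,5) → (2,3) → (2,2) → (2,1) → (2,0)]; open=[(1,1) g=6 f=11, (1,2) g=5 f=11, (1,3) g=4 f=11, (2,4) g=2 f=9, (3,0) g=7 f=9, (3,1) g=6 f=9, (3,5) g=2 f=9, (4,6) g=2 f=9, (5,6) g=3 f=9, (6,5) g=3 f=9]; closed=[(2,0), (2,1), (2,2), (2,3), (3,3), (3,4), (4,4), (4,5), (5,5)]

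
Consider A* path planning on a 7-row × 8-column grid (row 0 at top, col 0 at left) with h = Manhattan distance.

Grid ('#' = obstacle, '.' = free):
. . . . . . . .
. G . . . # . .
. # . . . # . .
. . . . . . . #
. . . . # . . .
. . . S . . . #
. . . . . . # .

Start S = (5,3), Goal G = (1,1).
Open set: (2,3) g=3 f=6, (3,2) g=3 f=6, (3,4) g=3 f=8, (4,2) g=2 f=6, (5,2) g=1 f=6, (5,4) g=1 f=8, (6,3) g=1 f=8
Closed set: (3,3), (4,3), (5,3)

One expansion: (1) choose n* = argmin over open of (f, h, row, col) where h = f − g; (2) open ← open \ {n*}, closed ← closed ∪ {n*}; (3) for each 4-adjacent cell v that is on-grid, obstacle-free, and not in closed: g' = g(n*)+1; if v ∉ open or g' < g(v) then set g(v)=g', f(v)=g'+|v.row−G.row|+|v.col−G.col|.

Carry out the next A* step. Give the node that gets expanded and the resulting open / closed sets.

expanded=(2,3); open=[(1,3) g=4 f=6, (2,2) g=4 f=6, (2,4) g=4 f=8, (3,2) g=3 f=6, (3,4) g=3 f=8, (4,2) g=2 f=6, (5,2) g=1 f=6, (5,4) g=1 f=8, (6,3) g=1 f=8]; closed=[(2,3), (3,3), (4,3), (5,3)]

step 1: expand (2,3) (f=6, h=3) → closed; open now [(1,3) g=4 f=6, (2,2) g=4 f=6, (2,4) g=4 f=8, (3,2) g=3 f=6, (3,4) g=3 f=8, (4,2) g=2 f=6, (5,2) g=1 f=6, (5,4) g=1 f=8, (6,3) g=1 f=8]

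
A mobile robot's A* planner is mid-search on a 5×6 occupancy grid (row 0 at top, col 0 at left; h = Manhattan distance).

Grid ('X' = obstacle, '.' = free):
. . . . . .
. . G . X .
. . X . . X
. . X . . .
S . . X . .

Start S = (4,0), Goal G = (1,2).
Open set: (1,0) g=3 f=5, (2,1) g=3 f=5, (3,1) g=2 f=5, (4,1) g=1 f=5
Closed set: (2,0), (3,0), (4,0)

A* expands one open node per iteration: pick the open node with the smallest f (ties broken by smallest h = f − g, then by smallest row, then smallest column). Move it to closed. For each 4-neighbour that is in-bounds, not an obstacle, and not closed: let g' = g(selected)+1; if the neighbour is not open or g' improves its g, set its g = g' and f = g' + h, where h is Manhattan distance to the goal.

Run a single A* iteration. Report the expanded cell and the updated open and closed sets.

expanded=(1,0); open=[(0,0) g=4 f=7, (1,1) g=4 f=5, (2,1) g=3 f=5, (3,1) g=2 f=5, (4,1) g=1 f=5]; closed=[(1,0), (2,0), (3,0), (4,0)]

step 1: expand (1,0) (f=5, h=2) → closed; open now [(0,0) g=4 f=7, (1,1) g=4 f=5, (2,1) g=3 f=5, (3,1) g=2 f=5, (4,1) g=1 f=5]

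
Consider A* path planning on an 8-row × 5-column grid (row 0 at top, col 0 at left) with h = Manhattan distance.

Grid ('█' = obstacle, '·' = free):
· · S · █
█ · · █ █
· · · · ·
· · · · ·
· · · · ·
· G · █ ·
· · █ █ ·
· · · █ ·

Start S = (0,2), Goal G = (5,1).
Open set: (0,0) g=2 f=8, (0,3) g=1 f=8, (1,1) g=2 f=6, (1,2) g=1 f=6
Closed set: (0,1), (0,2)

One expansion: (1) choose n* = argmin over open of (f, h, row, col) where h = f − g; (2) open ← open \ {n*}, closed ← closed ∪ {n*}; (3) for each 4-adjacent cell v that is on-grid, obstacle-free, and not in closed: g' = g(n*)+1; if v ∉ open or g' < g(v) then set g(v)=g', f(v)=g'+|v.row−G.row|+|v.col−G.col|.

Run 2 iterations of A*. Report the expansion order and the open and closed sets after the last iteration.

order=[(1,1) → (2,1)]; open=[(0,0) g=2 f=8, (0,3) g=1 f=8, (1,2) g=1 f=6, (2,0) g=4 f=8, (2,2) g=4 f=8, (3,1) g=4 f=6]; closed=[(0,1), (0,2), (1,1), (2,1)]

step 1: expand (1,1) (f=6, h=4) → closed; open now [(0,0) g=2 f=8, (0,3) g=1 f=8, (1,2) g=1 f=6, (2,1) g=3 f=6]
step 2: expand (2,1) (f=6, h=3) → closed; open now [(0,0) g=2 f=8, (0,3) g=1 f=8, (1,2) g=1 f=6, (2,0) g=4 f=8, (2,2) g=4 f=8, (3,1) g=4 f=6]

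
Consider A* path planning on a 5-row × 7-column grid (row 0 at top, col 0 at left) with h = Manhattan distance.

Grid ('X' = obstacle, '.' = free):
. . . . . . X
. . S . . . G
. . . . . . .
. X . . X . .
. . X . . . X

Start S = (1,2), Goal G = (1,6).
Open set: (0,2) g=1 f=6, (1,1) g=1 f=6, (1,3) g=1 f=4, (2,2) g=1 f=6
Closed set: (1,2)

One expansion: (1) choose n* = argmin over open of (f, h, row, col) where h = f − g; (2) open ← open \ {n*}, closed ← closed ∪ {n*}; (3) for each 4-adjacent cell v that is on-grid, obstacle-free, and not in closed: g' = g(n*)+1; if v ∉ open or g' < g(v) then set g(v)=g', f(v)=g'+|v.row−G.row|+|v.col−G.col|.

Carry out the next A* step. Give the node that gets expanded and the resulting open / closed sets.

expanded=(1,3); open=[(0,2) g=1 f=6, (0,3) g=2 f=6, (1,1) g=1 f=6, (1,4) g=2 f=4, (2,2) g=1 f=6, (2,3) g=2 f=6]; closed=[(1,2), (1,3)]

step 1: expand (1,3) (f=4, h=3) → closed; open now [(0,2) g=1 f=6, (0,3) g=2 f=6, (1,1) g=1 f=6, (1,4) g=2 f=4, (2,2) g=1 f=6, (2,3) g=2 f=6]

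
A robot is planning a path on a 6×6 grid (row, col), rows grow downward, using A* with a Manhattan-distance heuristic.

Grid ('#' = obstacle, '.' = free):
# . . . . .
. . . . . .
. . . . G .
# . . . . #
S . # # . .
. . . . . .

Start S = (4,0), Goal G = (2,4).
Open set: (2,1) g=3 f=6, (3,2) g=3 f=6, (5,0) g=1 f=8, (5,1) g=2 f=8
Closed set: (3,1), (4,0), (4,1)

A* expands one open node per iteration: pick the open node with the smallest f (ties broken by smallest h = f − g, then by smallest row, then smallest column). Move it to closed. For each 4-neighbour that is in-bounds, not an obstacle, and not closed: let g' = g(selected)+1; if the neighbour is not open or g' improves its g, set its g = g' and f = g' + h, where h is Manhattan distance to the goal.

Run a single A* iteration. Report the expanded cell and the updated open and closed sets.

expanded=(2,1); open=[(1,1) g=4 f=8, (2,0) g=4 f=8, (2,2) g=4 f=6, (3,2) g=3 f=6, (5,0) g=1 f=8, (5,1) g=2 f=8]; closed=[(2,1), (3,1), (4,0), (4,1)]

step 1: expand (2,1) (f=6, h=3) → closed; open now [(1,1) g=4 f=8, (2,0) g=4 f=8, (2,2) g=4 f=6, (3,2) g=3 f=6, (5,0) g=1 f=8, (5,1) g=2 f=8]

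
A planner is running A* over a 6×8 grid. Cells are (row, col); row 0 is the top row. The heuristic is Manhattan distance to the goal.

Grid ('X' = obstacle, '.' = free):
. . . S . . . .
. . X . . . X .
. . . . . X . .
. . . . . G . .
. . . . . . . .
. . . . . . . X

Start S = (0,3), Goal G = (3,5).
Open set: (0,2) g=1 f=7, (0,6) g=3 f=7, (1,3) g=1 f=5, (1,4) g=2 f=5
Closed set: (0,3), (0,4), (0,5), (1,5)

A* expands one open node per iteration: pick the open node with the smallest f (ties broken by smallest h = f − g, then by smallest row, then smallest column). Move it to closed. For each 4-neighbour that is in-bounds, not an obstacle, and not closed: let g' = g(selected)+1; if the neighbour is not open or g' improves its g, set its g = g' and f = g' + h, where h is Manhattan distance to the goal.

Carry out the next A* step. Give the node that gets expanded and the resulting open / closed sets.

expanded=(1,4); open=[(0,2) g=1 f=7, (0,6) g=3 f=7, (1,3) g=1 f=5, (2,4) g=3 f=5]; closed=[(0,3), (0,4), (0,5), (1,4), (1,5)]

step 1: expand (1,4) (f=5, h=3) → closed; open now [(0,2) g=1 f=7, (0,6) g=3 f=7, (1,3) g=1 f=5, (2,4) g=3 f=5]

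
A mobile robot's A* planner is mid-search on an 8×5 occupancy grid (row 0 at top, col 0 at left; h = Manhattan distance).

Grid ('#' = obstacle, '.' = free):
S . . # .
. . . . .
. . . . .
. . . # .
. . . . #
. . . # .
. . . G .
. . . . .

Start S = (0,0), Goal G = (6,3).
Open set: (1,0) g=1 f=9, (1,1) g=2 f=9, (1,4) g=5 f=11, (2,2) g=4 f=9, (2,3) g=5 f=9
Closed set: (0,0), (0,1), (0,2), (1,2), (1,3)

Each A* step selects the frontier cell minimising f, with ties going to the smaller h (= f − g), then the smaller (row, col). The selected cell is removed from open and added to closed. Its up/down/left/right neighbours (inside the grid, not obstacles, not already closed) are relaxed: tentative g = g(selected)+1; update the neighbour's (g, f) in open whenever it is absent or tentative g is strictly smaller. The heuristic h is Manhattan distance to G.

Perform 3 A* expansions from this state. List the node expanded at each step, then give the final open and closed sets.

order=[(2,3) → (2,2) → (3,2)]; open=[(1,0) g=1 f=9, (1,1) g=2 f=9, (1,4) g=5 f=11, (2,1) g=5 f=11, (2,4) g=6 f=11, (3,1) g=6 f=11, (4,2) g=6 f=9]; closed=[(0,0), (0,1), (0,2), (1,2), (1,3), (2,2), (2,3), (3,2)]

step 1: expand (2,3) (f=9, h=4) → closed; open now [(1,0) g=1 f=9, (1,1) g=2 f=9, (1,4) g=5 f=11, (2,2) g=4 f=9, (2,4) g=6 f=11]
step 2: expand (2,2) (f=9, h=5) → closed; open now [(1,0) g=1 f=9, (1,1) g=2 f=9, (1,4) g=5 f=11, (2,1) g=5 f=11, (2,4) g=6 f=11, (3,2) g=5 f=9]
step 3: expand (3,2) (f=9, h=4) → closed; open now [(1,0) g=1 f=9, (1,1) g=2 f=9, (1,4) g=5 f=11, (2,1) g=5 f=11, (2,4) g=6 f=11, (3,1) g=6 f=11, (4,2) g=6 f=9]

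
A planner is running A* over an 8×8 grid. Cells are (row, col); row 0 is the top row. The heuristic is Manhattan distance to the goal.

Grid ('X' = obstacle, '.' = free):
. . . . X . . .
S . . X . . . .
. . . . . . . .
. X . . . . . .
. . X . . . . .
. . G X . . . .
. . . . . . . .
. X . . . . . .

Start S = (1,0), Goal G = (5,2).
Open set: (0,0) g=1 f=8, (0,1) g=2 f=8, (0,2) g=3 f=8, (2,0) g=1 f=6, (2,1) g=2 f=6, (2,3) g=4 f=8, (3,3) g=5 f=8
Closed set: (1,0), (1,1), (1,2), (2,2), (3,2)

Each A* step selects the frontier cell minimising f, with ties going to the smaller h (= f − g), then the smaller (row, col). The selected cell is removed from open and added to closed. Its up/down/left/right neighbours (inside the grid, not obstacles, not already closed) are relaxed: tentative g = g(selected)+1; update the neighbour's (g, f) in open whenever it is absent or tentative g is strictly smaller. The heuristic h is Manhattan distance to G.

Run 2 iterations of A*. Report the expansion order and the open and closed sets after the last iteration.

order=[(2,1) → (2,0)]; open=[(0,0) g=1 f=8, (0,1) g=2 f=8, (0,2) g=3 f=8, (2,3) g=4 f=8, (3,0) g=2 f=6, (3,3) g=5 f=8]; closed=[(1,0), (1,1), (1,2), (2,0), (2,1), (2,2), (3,2)]

step 1: expand (2,1) (f=6, h=4) → closed; open now [(0,0) g=1 f=8, (0,1) g=2 f=8, (0,2) g=3 f=8, (2,0) g=1 f=6, (2,3) g=4 f=8, (3,3) g=5 f=8]
step 2: expand (2,0) (f=6, h=5) → closed; open now [(0,0) g=1 f=8, (0,1) g=2 f=8, (0,2) g=3 f=8, (2,3) g=4 f=8, (3,0) g=2 f=6, (3,3) g=5 f=8]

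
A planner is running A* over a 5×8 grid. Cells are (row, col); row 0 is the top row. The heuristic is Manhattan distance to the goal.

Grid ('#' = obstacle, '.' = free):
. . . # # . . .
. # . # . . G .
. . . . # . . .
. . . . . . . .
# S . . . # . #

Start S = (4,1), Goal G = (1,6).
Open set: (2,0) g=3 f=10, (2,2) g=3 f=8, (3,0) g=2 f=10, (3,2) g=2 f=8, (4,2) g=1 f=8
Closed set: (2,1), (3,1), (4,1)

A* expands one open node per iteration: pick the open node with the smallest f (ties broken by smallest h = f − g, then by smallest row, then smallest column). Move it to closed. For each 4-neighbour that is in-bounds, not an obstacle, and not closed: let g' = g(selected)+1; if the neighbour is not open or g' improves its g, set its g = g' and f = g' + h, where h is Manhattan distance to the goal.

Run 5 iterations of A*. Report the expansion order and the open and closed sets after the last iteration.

order=[(2,2) → (1,2) → (2,3) → (3,2) → (3,3)]; open=[(0,2) g=5 f=10, (2,0) g=3 f=10, (3,0) g=2 f=10, (3,4) g=4 f=8, (4,2) g=1 f=8, (4,3) g=4 f=10]; closed=[(1,2), (2,1), (2,2), (2,3), (3,1), (3,2), (3,3), (4,1)]

step 1: expand (2,2) (f=8, h=5) → closed; open now [(1,2) g=4 f=8, (2,0) g=3 f=10, (2,3) g=4 f=8, (3,0) g=2 f=10, (3,2) g=2 f=8, (4,2) g=1 f=8]
step 2: expand (1,2) (f=8, h=4) → closed; open now [(0,2) g=5 f=10, (2,0) g=3 f=10, (2,3) g=4 f=8, (3,0) g=2 f=10, (3,2) g=2 f=8, (4,2) g=1 f=8]
step 3: expand (2,3) (f=8, h=4) → closed; open now [(0,2) g=5 f=10, (2,0) g=3 f=10, (3,0) g=2 f=10, (3,2) g=2 f=8, (3,3) g=5 f=10, (4,2) g=1 f=8]
step 4: expand (3,2) (f=8, h=6) → closed; open now [(0,2) g=5 f=10, (2,0) g=3 f=10, (3,0) g=2 f=10, (3,3) g=3 f=8, (4,2) g=1 f=8]
step 5: expand (3,3) (f=8, h=5) → closed; open now [(0,2) g=5 f=10, (2,0) g=3 f=10, (3,0) g=2 f=10, (3,4) g=4 f=8, (4,2) g=1 f=8, (4,3) g=4 f=10]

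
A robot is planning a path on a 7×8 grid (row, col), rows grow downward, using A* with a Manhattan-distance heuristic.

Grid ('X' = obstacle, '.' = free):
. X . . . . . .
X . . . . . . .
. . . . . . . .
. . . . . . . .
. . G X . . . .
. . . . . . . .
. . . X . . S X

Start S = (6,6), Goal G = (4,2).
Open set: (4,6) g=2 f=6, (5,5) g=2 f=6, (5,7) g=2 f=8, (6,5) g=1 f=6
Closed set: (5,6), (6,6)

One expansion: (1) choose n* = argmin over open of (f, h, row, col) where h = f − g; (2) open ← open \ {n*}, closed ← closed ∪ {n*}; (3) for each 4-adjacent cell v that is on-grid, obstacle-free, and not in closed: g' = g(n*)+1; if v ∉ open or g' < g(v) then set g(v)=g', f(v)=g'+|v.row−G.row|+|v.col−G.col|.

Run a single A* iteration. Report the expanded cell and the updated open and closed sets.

step 1: expand (4,6) (f=6, h=4) → closed; open now [(3,6) g=3 f=8, (4,5) g=3 f=6, (4,7) g=3 f=8, (5,5) g=2 f=6, (5,7) g=2 f=8, (6,5) g=1 f=6]

expanded=(4,6); open=[(3,6) g=3 f=8, (4,5) g=3 f=6, (4,7) g=3 f=8, (5,5) g=2 f=6, (5,7) g=2 f=8, (6,5) g=1 f=6]; closed=[(4,6), (5,6), (6,6)]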